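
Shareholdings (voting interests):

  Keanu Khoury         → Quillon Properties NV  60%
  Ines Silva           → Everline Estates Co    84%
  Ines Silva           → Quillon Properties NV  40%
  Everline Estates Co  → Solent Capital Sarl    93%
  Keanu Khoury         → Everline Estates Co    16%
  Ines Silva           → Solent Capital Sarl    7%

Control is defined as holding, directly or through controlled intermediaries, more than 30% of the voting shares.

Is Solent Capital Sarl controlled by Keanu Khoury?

No

Keanu holds 60% of Quillon, so Keanu controls Quillon.
Neither Keanu nor any entity Keanu controls holds any voting interest in Solent.
So Keanu does not control Solent.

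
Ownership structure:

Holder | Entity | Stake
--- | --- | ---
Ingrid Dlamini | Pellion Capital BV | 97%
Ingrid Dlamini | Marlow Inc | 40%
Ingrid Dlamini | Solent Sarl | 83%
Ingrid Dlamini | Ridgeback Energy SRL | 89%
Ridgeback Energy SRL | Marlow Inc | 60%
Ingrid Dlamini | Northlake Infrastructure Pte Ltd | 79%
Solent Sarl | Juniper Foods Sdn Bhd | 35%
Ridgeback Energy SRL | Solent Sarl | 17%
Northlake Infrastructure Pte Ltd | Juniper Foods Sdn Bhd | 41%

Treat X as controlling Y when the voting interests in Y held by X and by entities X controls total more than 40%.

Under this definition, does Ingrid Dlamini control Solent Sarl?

Ingrid holds 89% of Ridgeback, so Ingrid controls Ridgeback.
Ridgeback and Ingrid together hold 17% + 83% = 100% of Solent, so Ingrid controls Solent.

Yes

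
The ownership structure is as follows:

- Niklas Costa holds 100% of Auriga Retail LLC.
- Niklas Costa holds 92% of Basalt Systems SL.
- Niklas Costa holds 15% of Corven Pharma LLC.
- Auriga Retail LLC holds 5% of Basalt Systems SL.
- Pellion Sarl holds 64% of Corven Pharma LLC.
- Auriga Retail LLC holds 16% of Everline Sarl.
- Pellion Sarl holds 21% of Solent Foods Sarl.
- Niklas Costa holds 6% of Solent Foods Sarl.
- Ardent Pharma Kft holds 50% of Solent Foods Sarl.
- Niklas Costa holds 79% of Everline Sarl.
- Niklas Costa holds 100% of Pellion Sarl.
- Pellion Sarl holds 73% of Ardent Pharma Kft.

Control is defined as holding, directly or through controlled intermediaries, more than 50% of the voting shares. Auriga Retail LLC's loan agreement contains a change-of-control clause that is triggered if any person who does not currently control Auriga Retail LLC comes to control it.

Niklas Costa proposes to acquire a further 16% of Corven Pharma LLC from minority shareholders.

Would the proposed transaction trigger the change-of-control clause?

No

The purchase changes only Niklas's holdings, so Niklas is the only person who could newly come to control Auriga.
Niklas holds 100% of Auriga, so Niklas controls Auriga.
So Niklas already controls Auriga before the transaction.
After the purchase, Niklas's direct stake in Corven rises to 15% + 16% = 31%.
Niklas controlled Auriga already, so this is not a new person acquiring control; every other person's position is unchanged or reduced.
No new person acquires control, so the clause is not triggered.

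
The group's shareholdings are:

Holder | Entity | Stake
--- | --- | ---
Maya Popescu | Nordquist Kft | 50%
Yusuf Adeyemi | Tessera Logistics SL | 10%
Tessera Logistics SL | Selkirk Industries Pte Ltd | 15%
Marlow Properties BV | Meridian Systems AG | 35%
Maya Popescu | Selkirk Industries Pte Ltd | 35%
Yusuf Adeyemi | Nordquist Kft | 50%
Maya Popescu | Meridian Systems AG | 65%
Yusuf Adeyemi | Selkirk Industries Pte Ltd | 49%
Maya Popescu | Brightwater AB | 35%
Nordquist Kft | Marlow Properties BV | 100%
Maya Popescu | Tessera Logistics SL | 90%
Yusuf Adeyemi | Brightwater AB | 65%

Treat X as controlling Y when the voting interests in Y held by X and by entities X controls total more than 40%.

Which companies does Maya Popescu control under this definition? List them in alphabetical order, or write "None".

Maya holds 50% of Nordquist, so Maya controls Nordquist.
Maya holds 90% of Tessera, so Maya controls Tessera.
Nordquist holds 100% of Marlow, so Maya controls Marlow.
Maya and Tessera together hold 35% + 15% = 50% of Selkirk, so Maya controls Selkirk.
Maya and Marlow together hold 65% + 35% = 100% of Meridian, so Maya controls Meridian.
No other company's threshold is met.

Marlow Properties BV, Meridian Systems AG, Nordquist Kft, Selkirk Industries Pte Ltd, Tessera Logistics SL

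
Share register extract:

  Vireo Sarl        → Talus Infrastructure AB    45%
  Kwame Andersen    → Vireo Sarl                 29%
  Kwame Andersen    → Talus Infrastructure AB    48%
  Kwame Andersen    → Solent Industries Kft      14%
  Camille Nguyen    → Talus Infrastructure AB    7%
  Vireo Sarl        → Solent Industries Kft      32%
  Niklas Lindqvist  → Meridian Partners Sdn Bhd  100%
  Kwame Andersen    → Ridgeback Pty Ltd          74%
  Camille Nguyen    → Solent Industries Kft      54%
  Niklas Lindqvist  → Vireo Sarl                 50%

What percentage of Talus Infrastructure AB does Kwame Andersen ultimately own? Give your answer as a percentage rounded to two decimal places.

Kwame reaches Talus along 2 paths.
Via Vireo: 29% × 45% = 13.05%.
Direct stake: 48% = 48%.
Total: 13.05% + 48% = 61.05%.

61.05%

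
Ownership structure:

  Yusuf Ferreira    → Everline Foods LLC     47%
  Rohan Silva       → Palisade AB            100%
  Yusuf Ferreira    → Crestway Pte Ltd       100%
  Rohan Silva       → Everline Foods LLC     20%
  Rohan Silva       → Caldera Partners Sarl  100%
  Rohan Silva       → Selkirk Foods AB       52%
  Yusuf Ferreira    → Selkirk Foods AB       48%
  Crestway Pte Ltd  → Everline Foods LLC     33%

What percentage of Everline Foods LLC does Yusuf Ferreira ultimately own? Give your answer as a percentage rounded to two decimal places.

Yusuf reaches Everline along 2 paths.
Via Crestway: 100% × 33% = 33%.
Direct stake: 47% = 47%.
Total: 33% + 47% = 80%.
Rounded: 80.00%.

80.00%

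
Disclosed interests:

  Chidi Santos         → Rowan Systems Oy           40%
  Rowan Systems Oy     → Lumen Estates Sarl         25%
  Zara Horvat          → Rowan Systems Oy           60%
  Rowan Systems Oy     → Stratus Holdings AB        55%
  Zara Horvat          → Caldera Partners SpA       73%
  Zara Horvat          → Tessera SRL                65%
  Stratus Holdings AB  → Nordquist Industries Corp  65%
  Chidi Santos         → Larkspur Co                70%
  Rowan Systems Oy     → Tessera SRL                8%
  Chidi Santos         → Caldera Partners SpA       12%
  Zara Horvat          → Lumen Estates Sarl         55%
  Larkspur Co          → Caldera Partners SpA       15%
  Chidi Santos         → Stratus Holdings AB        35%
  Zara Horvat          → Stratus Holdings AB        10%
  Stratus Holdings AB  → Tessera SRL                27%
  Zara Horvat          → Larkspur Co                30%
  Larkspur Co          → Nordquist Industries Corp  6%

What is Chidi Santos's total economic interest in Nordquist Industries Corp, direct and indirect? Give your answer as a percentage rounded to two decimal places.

Chidi reaches Nordquist along 3 paths.
Via Rowan → Stratus: 40% × 55% × 65% = 14.3%.
Via Stratus: 35% × 65% = 22.75%.
Via Larkspur: 70% × 6% = 4.2%.
Total: 14.3% + 22.75% + 4.2% = 41.25%.

41.25%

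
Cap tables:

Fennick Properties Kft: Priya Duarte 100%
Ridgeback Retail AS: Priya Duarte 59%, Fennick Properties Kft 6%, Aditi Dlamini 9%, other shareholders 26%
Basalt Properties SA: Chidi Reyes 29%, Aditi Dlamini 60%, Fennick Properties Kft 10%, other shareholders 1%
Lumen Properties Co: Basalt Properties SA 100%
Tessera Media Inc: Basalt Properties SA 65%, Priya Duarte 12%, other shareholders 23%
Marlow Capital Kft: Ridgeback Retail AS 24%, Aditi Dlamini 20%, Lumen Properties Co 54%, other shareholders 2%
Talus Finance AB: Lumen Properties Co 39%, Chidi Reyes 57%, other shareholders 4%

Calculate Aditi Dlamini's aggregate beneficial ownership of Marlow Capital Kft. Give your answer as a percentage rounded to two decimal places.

Aditi reaches Marlow along 3 paths.
Via Ridgeback: 9% × 24% = 2.16%.
Direct stake: 20% = 20%.
Via Basalt → Lumen: 60% × 100% × 54% = 32.4%.
Total: 2.16% + 20% + 32.4% = 54.56%.

54.56%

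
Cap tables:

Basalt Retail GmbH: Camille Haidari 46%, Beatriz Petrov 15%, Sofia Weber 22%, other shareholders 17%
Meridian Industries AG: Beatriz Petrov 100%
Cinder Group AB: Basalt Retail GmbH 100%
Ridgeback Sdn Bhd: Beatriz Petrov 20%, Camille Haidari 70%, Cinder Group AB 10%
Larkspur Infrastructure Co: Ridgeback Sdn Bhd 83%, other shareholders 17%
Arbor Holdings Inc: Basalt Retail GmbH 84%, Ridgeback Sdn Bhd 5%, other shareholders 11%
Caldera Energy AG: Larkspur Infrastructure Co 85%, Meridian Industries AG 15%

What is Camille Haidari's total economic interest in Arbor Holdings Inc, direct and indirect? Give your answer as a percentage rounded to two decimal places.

42.37%

Camille reaches Arbor along 3 paths.
Via Basalt: 46% × 84% = 38.64%.
Via Ridgeback: 70% × 5% = 3.5%.
Via Basalt → Cinder → Ridgeback: 46% × 100% × 10% × 5% = 0.23%.
Total: 38.64% + 3.5% + 0.23% = 42.37%.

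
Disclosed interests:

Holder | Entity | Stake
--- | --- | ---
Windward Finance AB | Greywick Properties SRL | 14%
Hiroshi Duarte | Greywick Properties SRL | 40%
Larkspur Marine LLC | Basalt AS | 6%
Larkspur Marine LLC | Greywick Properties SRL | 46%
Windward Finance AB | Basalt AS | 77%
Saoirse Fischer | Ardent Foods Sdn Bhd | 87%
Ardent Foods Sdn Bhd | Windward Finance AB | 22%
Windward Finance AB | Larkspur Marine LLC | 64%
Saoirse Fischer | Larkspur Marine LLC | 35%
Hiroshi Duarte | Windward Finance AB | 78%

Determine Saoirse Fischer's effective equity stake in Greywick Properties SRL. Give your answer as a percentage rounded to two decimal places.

Saoirse reaches Greywick along 3 paths.
Via Ardent → Windward: 87% × 22% × 14% = 2.6796%.
Via Ardent → Windward → Larkspur: 87% × 22% × 64% × 46% = 5.634816%.
Via Larkspur: 35% × 46% = 16.1%.
Total: 2.6796% + 5.634816% + 16.1% = 24.414416%.
Rounded: 24.41%.

24.41%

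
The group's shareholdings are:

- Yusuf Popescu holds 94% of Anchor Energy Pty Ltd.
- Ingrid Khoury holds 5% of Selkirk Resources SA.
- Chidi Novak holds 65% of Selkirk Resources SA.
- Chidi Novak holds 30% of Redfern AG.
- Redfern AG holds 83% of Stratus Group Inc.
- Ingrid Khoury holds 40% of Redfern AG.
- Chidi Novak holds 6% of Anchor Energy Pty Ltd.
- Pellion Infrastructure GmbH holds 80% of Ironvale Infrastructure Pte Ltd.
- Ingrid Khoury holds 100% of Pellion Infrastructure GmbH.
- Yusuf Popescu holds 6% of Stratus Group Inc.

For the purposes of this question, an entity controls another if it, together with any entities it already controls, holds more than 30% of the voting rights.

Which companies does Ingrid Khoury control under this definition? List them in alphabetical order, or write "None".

Ironvale Infrastructure Pte Ltd, Pellion Infrastructure GmbH, Redfern AG, Stratus Group Inc

Ingrid holds 40% of Redfern, so Ingrid controls Redfern.
Ingrid holds 100% of Pellion, so Ingrid controls Pellion.
Redfern holds 83% of Stratus, so Ingrid controls Stratus.
Pellion holds 80% of Ironvale, so Ingrid controls Ironvale.
No other company's threshold is met.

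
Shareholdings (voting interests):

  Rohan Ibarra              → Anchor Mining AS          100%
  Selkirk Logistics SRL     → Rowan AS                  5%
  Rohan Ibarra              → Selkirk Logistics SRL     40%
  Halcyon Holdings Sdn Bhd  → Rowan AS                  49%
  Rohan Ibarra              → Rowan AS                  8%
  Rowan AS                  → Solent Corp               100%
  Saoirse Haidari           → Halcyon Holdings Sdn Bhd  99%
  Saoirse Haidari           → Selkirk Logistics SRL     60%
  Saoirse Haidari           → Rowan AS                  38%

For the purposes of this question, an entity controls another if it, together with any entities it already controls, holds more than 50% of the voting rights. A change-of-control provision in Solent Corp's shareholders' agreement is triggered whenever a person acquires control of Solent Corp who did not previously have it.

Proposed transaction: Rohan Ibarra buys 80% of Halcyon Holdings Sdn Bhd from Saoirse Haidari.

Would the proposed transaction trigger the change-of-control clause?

Yes

The purchase adds only to Rohan's holdings (Saoirse's stake shrinks), so Rohan is the only person who could newly come to control Solent.
Rohan holds 100% of Anchor, so Rohan controls Anchor.
Neither Rohan nor any entity Rohan controls holds any voting interest in Solent.
So before the transaction, Rohan does not control Solent.
After the purchase, Rohan holds 80% of Halcyon directly, and Saoirse's stake falls to 19%.
Rohan holds 80% of Halcyon, so Rohan controls Halcyon.
Rohan and Halcyon together hold 8% + 49% = 57% of Rowan, so Rohan controls Rowan.
Rowan holds 100% of Solent, so Rohan controls Solent.
Rohan did not control Solent before and does after, so the clause is triggered.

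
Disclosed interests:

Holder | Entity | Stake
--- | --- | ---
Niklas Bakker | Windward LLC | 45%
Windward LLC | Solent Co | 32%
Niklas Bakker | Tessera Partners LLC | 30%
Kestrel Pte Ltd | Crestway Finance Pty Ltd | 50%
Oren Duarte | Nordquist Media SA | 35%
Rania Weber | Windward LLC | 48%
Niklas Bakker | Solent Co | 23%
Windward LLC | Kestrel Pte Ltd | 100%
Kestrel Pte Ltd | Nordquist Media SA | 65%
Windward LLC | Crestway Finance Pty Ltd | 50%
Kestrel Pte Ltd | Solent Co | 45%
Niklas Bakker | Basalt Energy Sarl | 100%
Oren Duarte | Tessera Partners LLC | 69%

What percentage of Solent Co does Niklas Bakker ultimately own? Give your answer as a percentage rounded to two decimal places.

Niklas reaches Solent along 3 paths.
Via Windward → Kestrel: 45% × 100% × 45% = 20.25%.
Via Windward: 45% × 32% = 14.4%.
Direct stake: 23% = 23%.
Total: 20.25% + 14.4% + 23% = 57.65%.

57.65%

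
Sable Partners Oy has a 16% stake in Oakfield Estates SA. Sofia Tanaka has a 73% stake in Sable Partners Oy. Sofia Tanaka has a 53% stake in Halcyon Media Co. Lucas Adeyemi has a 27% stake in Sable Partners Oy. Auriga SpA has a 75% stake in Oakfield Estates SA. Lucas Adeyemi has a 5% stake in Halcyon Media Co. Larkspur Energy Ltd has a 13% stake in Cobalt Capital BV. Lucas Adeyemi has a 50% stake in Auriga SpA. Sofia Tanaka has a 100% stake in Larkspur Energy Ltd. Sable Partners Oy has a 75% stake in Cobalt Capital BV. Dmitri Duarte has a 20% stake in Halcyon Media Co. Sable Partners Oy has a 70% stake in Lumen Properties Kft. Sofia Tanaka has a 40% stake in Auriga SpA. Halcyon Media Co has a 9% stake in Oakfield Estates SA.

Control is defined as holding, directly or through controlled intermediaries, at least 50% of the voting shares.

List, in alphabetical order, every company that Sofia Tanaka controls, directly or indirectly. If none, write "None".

Cobalt Capital BV, Halcyon Media Co, Larkspur Energy Ltd, Lumen Properties Kft, Sable Partners Oy

Sofia holds 100% of Larkspur, so Sofia controls Larkspur.
Sofia holds 73% of Sable, so Sofia controls Sable.
Sofia holds 53% of Halcyon, so Sofia controls Halcyon.
Sable holds 70% of Lumen, so Sofia controls Lumen.
Larkspur and Sable together hold 13% + 75% = 88% of Cobalt, so Sofia controls Cobalt.
No other company's threshold is met.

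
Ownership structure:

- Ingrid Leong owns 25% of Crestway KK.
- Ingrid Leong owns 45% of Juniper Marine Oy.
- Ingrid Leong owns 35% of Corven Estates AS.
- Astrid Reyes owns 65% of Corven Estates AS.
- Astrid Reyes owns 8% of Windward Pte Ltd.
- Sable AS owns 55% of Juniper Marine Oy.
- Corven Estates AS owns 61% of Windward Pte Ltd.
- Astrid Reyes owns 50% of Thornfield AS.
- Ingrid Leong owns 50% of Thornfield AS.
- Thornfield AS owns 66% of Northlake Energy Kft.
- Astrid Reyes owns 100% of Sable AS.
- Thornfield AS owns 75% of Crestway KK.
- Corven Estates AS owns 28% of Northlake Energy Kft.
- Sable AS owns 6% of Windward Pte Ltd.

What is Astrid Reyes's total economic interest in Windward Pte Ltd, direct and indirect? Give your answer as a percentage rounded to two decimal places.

53.65%

Astrid reaches Windward along 3 paths.
Via Corven: 65% × 61% = 39.65%.
Direct stake: 8% = 8%.
Via Sable: 100% × 6% = 6%.
Total: 39.65% + 8% + 6% = 53.65%.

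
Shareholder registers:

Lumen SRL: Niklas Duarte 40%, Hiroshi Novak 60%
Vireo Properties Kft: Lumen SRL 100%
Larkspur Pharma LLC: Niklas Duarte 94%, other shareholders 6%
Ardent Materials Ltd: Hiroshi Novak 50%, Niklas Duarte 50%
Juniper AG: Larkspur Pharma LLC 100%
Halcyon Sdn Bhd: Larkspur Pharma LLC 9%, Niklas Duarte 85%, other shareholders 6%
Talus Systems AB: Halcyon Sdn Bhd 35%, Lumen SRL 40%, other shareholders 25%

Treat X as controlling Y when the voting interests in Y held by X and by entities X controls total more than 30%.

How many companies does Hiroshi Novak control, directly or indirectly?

Hiroshi holds 60% of Lumen, so Hiroshi controls Lumen.
Lumen holds 100% of Vireo, so Hiroshi controls Vireo.
Hiroshi holds 50% of Ardent, so Hiroshi controls Ardent.
Lumen holds 40% of Talus, so Hiroshi controls Talus.
No other company's threshold is met.
Hiroshi controls 4 companies.

4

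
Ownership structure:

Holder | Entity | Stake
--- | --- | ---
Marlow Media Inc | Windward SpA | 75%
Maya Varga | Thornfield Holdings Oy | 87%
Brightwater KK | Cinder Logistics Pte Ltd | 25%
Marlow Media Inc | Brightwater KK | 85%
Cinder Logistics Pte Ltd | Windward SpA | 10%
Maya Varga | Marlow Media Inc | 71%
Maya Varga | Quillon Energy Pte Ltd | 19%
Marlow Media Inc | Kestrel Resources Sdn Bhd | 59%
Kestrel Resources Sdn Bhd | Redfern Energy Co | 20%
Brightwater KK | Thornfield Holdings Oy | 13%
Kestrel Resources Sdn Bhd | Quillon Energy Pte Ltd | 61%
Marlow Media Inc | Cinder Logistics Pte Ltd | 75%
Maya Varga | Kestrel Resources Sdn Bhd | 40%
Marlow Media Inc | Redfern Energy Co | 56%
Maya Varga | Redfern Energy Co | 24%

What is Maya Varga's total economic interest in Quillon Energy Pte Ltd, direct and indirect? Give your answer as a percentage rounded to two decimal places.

68.95%

Maya reaches Quillon along 3 paths.
Via Kestrel: 40% × 61% = 24.4%.
Via Marlow → Kestrel: 71% × 59% × 61% = 25.5529%.
Direct stake: 19% = 19%.
Total: 24.4% + 25.5529% + 19% = 68.9529%.
Rounded: 68.95%.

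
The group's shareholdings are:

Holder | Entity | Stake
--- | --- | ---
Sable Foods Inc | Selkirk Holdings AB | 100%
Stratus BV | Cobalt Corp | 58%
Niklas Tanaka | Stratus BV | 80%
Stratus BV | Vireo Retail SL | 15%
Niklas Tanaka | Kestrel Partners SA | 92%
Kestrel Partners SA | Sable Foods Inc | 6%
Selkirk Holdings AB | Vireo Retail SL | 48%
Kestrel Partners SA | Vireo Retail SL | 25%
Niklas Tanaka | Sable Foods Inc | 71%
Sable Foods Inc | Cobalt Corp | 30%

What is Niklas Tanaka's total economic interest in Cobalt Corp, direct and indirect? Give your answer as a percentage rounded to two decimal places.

Niklas reaches Cobalt along 3 paths.
Via Stratus: 80% × 58% = 46.4%.
Via Sable: 71% × 30% = 21.3%.
Via Kestrel → Sable: 92% × 6% × 30% = 1.656%.
Total: 46.4% + 21.3% + 1.656% = 69.356%.
Rounded: 69.36%.

69.36%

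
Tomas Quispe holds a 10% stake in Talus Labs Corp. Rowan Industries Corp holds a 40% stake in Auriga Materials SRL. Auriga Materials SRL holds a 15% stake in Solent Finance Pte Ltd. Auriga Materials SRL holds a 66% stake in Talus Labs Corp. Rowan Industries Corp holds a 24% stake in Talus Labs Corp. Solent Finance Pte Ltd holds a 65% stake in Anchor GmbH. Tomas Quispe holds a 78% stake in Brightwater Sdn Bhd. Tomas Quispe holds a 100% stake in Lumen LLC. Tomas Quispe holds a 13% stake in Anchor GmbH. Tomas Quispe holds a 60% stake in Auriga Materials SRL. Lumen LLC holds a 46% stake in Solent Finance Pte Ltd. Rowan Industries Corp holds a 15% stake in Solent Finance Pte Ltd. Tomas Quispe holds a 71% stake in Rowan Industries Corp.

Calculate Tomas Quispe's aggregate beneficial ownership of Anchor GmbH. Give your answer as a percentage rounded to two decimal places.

Tomas reaches Anchor along 5 paths.
Direct stake: 13% = 13%.
Via Lumen → Solent: 100% × 46% × 65% = 29.9%.
Via Rowan → Auriga → Solent: 71% × 40% × 15% × 65% = 2.769%.
Via Auriga → Solent: 60% × 15% × 65% = 5.85%.
Via Rowan → Solent: 71% × 15% × 65% = 6.9225%.
Total: 13% + 29.9% + 2.769% + 5.85% + 6.9225% = 58.4415%.
Rounded: 58.44%.

58.44%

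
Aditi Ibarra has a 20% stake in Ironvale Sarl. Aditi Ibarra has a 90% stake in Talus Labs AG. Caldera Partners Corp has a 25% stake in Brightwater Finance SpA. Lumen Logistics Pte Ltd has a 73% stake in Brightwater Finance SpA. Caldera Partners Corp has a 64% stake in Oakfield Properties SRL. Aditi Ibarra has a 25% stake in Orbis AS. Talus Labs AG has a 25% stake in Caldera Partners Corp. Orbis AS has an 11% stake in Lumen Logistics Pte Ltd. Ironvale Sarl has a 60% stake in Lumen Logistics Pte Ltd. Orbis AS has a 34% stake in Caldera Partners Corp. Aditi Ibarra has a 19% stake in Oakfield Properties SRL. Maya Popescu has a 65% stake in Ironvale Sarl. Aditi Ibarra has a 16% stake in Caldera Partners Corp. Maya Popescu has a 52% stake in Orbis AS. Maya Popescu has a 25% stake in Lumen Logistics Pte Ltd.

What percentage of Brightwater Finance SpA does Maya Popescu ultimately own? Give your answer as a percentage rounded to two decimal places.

55.32%

Maya reaches Brightwater along 4 paths.
Via Orbis → Caldera: 52% × 34% × 25% = 4.42%.
Via Lumen: 25% × 73% = 18.25%.
Via Ironvale → Lumen: 65% × 60% × 73% = 28.47%.
Via Orbis → Lumen: 52% × 11% × 73% = 4.1756%.
Total: 4.42% + 18.25% + 28.47% + 4.1756% = 55.3156%.
Rounded: 55.32%.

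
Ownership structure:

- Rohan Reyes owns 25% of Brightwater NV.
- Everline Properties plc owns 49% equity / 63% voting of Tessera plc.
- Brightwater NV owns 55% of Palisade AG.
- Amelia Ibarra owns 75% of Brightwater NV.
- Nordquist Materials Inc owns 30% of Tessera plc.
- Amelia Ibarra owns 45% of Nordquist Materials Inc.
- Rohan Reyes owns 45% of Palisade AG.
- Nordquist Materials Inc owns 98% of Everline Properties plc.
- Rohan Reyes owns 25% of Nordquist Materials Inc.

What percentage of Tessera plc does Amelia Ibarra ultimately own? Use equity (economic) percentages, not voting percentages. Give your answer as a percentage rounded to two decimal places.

Amelia reaches Tessera along 2 paths.
Via Nordquist: 45% × 30% = 13.5%.
Via Nordquist → Everline: 45% × 98% × 49% = 21.609%.
Total: 13.5% + 21.609% = 35.109%.
Rounded: 35.11%.

35.11%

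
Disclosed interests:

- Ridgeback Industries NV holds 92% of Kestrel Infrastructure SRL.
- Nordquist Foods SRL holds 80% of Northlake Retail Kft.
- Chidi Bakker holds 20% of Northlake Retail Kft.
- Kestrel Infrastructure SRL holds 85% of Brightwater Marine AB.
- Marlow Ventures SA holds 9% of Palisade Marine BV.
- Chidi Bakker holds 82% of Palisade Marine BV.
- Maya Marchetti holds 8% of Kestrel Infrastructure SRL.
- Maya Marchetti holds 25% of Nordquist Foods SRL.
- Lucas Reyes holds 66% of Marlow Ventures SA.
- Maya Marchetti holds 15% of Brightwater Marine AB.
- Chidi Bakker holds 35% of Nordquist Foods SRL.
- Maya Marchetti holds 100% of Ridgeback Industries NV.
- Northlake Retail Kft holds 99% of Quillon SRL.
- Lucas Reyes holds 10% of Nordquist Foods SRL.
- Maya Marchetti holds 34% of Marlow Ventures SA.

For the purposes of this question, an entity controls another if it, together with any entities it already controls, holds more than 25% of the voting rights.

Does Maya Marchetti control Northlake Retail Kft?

Maya holds 34% of Marlow, so Maya controls Marlow.
Maya holds 100% of Ridgeback, so Maya controls Ridgeback.
Ridgeback and Maya together hold 92% + 8% = 100% of Kestrel, so Maya controls Kestrel.
Kestrel and Maya together hold 85% + 15% = 100% of Brightwater, so Maya controls Brightwater.
Neither Maya nor any entity Maya controls holds any voting interest in Northlake.
So Maya does not control Northlake.

No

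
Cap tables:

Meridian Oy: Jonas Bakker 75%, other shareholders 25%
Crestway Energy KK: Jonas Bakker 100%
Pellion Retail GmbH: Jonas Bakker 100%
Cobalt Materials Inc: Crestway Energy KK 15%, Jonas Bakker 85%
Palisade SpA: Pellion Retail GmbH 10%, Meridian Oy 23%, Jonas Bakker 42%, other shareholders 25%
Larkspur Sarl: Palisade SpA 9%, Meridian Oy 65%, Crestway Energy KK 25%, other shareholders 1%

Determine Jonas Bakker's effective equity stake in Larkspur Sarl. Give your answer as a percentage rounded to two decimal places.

Jonas reaches Larkspur along 5 paths.
Via Pellion → Palisade: 100% × 10% × 9% = 0.9%.
Via Meridian → Palisade: 75% × 23% × 9% = 1.5525%.
Via Palisade: 42% × 9% = 3.78%.
Via Meridian: 75% × 65% = 48.75%.
Via Crestway: 100% × 25% = 25%.
Total: 0.9% + 1.5525% + 3.78% + 48.75% + 25% = 79.9825%.
Rounded: 79.98%.

79.98%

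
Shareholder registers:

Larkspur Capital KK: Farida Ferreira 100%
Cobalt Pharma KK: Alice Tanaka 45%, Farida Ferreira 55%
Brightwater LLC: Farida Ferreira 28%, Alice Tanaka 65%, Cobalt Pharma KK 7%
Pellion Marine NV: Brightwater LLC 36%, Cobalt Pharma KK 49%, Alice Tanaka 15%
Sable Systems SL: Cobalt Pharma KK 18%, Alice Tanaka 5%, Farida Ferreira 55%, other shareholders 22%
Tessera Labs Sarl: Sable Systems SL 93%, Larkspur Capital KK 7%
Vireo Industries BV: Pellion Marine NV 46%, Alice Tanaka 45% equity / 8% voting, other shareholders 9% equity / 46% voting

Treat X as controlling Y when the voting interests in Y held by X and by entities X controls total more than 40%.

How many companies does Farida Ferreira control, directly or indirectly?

Farida holds 100% of Larkspur, so Farida controls Larkspur.
Farida holds 55% of Cobalt, so Farida controls Cobalt.
Cobalt holds 49% of Pellion, so Farida controls Pellion.
Cobalt and Farida together hold 18% + 55% = 73% of Sable, so Farida controls Sable.
Sable and Larkspur together hold 93% + 7% = 100% of Tessera, so Farida controls Tessera.
Pellion holds 46% of Vireo, so Farida controls Vireo.
No other company's threshold is met.
Farida controls 6 companies.

6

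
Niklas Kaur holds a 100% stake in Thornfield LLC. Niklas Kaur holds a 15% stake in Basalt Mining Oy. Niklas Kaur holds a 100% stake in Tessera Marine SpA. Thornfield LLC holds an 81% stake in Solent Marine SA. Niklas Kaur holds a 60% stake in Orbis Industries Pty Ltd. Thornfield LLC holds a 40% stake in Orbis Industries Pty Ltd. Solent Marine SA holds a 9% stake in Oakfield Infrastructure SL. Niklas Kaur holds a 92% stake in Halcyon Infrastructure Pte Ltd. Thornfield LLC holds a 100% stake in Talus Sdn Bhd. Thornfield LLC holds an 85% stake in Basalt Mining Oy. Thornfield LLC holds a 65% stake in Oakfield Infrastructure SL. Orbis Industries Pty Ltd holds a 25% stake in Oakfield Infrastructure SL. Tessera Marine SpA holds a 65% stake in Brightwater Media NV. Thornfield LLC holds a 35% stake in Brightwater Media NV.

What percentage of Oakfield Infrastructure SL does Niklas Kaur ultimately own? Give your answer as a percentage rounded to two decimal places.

97.29%

Niklas reaches Oakfield along 4 paths.
Via Thornfield → Orbis: 100% × 40% × 25% = 10%.
Via Orbis: 60% × 25% = 15%.
Via Thornfield → Solent: 100% × 81% × 9% = 7.29%.
Via Thornfield: 100% × 65% = 65%.
Total: 10% + 15% + 7.29% + 65% = 97.29%.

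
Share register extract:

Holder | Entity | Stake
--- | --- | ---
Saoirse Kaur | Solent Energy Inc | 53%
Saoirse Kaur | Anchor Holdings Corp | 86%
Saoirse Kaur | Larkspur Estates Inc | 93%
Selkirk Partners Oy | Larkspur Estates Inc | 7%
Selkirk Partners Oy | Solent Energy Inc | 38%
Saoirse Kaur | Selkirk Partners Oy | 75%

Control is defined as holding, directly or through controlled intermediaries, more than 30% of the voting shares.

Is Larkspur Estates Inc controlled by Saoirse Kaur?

Saoirse holds 75% of Selkirk, so Saoirse controls Selkirk.
Selkirk and Saoirse together hold 7% + 93% = 100% of Larkspur, so Saoirse controls Larkspur.

Yes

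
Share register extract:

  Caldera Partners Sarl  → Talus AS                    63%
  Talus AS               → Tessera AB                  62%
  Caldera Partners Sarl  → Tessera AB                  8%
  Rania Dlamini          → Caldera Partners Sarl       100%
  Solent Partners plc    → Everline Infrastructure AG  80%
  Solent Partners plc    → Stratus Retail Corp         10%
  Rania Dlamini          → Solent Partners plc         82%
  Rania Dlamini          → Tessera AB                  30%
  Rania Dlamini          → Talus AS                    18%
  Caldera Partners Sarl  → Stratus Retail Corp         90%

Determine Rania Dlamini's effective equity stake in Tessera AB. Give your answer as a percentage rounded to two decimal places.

88.22%

Rania reaches Tessera along 4 paths.
Via Caldera: 100% × 8% = 8%.
Direct stake: 30% = 30%.
Via Caldera → Talus: 100% × 63% × 62% = 39.06%.
Via Talus: 18% × 62% = 11.16%.
Total: 8% + 30% + 39.06% + 11.16% = 88.22%.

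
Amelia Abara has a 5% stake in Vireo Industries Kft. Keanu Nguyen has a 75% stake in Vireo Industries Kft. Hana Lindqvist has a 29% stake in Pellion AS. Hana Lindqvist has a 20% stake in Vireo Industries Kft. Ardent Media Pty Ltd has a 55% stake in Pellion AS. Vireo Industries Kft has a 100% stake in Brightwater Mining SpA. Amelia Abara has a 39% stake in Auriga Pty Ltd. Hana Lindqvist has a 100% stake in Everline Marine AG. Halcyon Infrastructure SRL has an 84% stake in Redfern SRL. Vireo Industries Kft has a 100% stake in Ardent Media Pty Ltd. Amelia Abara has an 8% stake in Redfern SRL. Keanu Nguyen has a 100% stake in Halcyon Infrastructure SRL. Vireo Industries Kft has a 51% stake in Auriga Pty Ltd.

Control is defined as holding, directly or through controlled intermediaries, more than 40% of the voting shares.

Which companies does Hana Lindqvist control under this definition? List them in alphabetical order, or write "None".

Hana holds 100% of Everline, so Hana controls Everline.
No other company's threshold is met.

Everline Marine AG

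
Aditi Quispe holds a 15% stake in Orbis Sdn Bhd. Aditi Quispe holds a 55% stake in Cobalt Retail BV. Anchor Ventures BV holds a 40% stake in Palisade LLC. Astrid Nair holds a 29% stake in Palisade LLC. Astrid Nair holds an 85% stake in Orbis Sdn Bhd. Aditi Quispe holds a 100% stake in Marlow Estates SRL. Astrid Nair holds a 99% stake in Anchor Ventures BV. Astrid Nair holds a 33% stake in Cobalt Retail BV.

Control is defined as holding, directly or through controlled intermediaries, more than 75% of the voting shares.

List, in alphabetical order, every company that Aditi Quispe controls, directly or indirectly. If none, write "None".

Marlow Estates SRL

Aditi holds 100% of Marlow, so Aditi controls Marlow.
No other company's threshold is met.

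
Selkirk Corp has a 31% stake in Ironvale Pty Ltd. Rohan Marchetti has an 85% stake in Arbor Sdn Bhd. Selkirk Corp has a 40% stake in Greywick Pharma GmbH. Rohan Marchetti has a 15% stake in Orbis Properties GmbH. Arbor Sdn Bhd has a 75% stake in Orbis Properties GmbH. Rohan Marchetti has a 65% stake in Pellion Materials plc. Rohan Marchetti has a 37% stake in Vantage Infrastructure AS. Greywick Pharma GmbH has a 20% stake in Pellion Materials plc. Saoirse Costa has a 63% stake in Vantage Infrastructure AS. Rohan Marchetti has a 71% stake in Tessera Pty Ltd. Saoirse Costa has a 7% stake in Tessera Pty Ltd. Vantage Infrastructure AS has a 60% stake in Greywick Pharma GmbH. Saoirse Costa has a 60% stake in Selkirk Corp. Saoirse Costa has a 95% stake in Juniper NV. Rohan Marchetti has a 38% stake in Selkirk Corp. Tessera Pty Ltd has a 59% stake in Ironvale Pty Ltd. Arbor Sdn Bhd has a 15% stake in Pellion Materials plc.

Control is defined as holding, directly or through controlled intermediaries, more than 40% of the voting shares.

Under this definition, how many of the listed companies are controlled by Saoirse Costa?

4

Saoirse holds 63% of Vantage, so Saoirse controls Vantage.
Saoirse holds 60% of Selkirk, so Saoirse controls Selkirk.
Vantage and Selkirk together hold 60% + 40% = 100% of Greywick, so Saoirse controls Greywick.
Saoirse holds 95% of Juniper, so Saoirse controls Juniper.
No other company's threshold is met.
Saoirse controls 4 companies.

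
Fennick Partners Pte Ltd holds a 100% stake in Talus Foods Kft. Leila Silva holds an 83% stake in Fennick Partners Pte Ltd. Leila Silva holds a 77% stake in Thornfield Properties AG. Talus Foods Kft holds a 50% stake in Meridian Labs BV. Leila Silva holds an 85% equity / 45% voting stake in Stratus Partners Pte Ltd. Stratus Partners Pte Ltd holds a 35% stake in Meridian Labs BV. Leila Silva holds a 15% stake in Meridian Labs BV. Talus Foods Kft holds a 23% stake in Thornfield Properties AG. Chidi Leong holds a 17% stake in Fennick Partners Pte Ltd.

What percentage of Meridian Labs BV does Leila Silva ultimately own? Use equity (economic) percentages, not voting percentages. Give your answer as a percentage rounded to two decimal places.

86.25%

Leila reaches Meridian along 3 paths.
Via Stratus: 85% × 35% = 29.75%.
Via Fennick → Talus: 83% × 100% × 50% = 41.5%.
Direct stake: 15% = 15%.
Total: 29.75% + 41.5% + 15% = 86.25%.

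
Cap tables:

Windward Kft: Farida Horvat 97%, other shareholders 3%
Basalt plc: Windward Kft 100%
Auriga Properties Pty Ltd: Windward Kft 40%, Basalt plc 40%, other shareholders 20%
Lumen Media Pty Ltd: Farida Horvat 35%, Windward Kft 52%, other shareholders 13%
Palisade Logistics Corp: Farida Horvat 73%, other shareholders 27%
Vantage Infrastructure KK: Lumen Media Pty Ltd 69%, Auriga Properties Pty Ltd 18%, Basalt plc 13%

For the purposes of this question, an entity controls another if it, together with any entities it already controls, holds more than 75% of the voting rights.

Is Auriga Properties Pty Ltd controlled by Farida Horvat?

Farida holds 97% of Windward, so Farida controls Windward.
Windward holds 100% of Basalt, so Farida controls Basalt.
Windward and Basalt together hold 40% + 40% = 80% of Auriga, so Farida controls Auriga.

Yes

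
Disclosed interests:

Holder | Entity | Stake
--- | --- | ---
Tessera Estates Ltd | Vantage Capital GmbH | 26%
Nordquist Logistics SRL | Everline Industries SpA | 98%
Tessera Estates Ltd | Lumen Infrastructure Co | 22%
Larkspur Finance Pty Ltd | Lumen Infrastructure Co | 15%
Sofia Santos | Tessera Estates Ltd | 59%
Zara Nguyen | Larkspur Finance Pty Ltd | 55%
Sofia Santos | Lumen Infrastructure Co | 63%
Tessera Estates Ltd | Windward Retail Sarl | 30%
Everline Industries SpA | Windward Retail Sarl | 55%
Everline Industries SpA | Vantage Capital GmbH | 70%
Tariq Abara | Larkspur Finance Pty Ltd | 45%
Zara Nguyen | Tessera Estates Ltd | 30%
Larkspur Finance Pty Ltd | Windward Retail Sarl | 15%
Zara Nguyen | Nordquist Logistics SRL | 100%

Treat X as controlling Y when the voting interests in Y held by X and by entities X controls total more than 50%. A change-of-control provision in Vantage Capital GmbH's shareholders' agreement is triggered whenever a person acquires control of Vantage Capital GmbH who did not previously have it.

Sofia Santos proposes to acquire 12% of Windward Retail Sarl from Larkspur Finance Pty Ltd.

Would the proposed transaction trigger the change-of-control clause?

The purchase adds only to Sofia's holdings (Larkspur's stake shrinks), so Sofia is the only person who could newly come to control Vantage.
Sofia holds 59% of Tessera, so Sofia controls Tessera.
Tessera and Sofia together hold 22% + 63% = 85% of Lumen, so Sofia controls Lumen.
In Vantage, Sofia's side holds only 26%, not > 50%.
So before the transaction, Sofia does not control Vantage.
After the purchase, Sofia holds 12% of Windward directly, and Larkspur's stake falls to 3%.
Sofia's side now holds 30% + 12% = 42% of Windward, not > 50%, so Sofia still does not control Windward.
After the transaction, Sofia's side holds 26% of Vantage, not > 50%, so Sofia still does not control Vantage.
No new person acquires control, so the clause is not triggered.

No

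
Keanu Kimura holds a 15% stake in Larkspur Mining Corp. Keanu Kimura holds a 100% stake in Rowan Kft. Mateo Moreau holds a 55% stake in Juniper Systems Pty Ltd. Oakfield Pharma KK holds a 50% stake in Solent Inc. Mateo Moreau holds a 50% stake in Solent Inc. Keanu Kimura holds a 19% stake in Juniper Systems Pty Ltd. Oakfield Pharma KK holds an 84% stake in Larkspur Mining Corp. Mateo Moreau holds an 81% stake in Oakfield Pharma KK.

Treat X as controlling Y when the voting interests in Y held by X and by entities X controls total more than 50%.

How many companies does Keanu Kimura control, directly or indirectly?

Keanu holds 100% of Rowan, so Keanu controls Rowan.
No other company's threshold is met.
Keanu controls 1 company.

1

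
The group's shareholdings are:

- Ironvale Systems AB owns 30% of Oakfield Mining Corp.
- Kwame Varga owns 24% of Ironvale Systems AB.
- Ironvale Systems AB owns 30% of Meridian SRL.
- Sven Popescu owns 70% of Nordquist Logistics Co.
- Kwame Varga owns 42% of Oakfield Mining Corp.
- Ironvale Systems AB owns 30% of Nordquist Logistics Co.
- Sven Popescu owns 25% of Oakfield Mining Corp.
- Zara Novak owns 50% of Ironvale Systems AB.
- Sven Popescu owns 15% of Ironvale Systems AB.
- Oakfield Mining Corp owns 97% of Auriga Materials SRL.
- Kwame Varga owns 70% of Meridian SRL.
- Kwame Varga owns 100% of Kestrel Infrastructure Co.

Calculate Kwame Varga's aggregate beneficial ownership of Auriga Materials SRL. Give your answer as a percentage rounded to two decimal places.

Kwame reaches Auriga along 2 paths.
Via Oakfield: 42% × 97% = 40.74%.
Via Ironvale → Oakfield: 24% × 30% × 97% = 6.984%.
Total: 40.74% + 6.984% = 47.724%.
Rounded: 47.72%.

47.72%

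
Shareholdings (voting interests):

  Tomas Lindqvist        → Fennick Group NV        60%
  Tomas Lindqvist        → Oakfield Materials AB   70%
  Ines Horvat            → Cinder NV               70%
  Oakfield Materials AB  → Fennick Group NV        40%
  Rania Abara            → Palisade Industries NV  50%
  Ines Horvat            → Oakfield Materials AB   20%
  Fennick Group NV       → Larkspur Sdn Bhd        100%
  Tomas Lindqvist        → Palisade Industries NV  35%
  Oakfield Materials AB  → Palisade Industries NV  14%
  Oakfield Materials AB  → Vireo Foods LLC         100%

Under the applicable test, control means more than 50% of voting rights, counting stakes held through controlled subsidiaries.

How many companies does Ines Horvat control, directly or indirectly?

Ines holds 70% of Cinder, so Ines controls Cinder.
No other company's threshold is met.
Ines controls 1 company.

1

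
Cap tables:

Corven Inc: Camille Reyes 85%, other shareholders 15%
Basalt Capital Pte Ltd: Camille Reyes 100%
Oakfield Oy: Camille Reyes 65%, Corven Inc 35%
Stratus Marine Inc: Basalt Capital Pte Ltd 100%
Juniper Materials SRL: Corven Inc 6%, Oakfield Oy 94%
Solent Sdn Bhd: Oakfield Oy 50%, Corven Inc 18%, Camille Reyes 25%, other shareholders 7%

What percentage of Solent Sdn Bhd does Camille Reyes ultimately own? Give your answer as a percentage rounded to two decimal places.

87.68%

Camille reaches Solent along 4 paths.
Via Oakfield: 65% × 50% = 32.5%.
Via Corven → Oakfield: 85% × 35% × 50% = 14.875%.
Via Corven: 85% × 18% = 15.3%.
Direct stake: 25% = 25%.
Total: 32.5% + 14.875% + 15.3% + 25% = 87.675%.
Rounded: 87.68%.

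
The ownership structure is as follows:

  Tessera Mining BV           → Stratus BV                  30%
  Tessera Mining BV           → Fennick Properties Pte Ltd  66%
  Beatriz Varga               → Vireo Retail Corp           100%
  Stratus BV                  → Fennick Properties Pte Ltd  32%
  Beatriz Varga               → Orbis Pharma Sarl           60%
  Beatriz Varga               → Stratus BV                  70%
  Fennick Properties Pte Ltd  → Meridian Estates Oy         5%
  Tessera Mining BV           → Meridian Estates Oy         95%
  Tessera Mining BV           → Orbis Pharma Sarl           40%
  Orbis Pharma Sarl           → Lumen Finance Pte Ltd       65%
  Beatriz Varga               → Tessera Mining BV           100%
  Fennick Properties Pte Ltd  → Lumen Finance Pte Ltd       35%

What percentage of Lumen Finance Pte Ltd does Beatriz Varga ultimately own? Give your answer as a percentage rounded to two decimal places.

99.30%

Beatriz reaches Lumen along 5 paths.
Via Tessera → Orbis: 100% × 40% × 65% = 26%.
Via Orbis: 60% × 65% = 39%.
Via Tessera → Fennick: 100% × 66% × 35% = 23.1%.
Via Tessera → Stratus → Fennick: 100% × 30% × 32% × 35% = 3.36%.
Via Stratus → Fennick: 70% × 32% × 35% = 7.84%.
Total: 26% + 39% + 23.1% + 3.36% + 7.84% = 99.3%.
Rounded: 99.30%.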